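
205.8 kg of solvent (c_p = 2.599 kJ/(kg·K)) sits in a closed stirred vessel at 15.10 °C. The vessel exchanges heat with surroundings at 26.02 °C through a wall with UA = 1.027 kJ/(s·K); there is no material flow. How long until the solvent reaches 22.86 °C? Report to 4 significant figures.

Energy balance: M c_p dT/dt = −UA(T − T_amb).
τ = M c_p/UA = 520.812 s; T_ss = T_amb = 26.0200 °C.
T(t) = T_ss + (T₀ − T_ss)e^(−t/τ); set T = 22.86:
t = −τ ln[(T − T_ss)/(T₀ − T_ss)] = −520.812 · ln(0.289377) = 645.820 s.

645.8 s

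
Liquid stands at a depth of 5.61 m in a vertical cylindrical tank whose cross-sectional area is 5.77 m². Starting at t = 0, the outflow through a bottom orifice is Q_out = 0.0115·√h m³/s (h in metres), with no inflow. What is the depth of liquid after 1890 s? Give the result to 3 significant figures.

0.235 m

Volume balance on the tank: A dh/dt = −0.0115 √h.
Separate and integrate: 2(√h − √h₀) = −(0.0115/A) t.
√h = √5.61 − 0.0115·1890/(2·5.77) = 2.3685 − 1.8834 = 0.48509.
h = 0.48509² = 0.23532 m.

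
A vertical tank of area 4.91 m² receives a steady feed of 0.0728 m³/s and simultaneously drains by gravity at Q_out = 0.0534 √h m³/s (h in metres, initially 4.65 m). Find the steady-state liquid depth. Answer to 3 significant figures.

1.86 m

Level balance: A dh/dt = 0.0728 − 0.0534 √h. Setting dh/dt = 0:
Q_in = 0.0534 √h_ss ⇒ √h_ss = 0.0728/0.0534 = 1.3633.
h_ss = 1.3633² = 1.8586 m. (Since h₀ = 4.65 m > h_ss, the level will fall toward this value.)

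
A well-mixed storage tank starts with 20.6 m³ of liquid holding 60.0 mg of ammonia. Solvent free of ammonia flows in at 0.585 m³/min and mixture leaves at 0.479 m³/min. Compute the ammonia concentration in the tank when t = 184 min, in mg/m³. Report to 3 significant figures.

Let m(t) be the amount of ammonia. Volume: V(t) = V₀ + (Q_in − Q_out) t = 20.6 + 0.10600 t; V(184) = 40.104 m³.
Species balance (pure solvent in): dm/dt = −Q_out · m/V(t).
Separate: dm/m = −Q_out dt/V(t) ⇒ ln(m/m₀) = −(Q_out/(Q_in−Q_out)) ln(V/V₀).
m = m₀ (V₀/V)^(Q_out/(Q_in−Q_out)) = 60.0 × (20.6/40.104)^(4.5189) = 2.9563 mg.
C = m/V = 2.9563/40.104 = 0.073716 mg/m³.

0.0737 mg/m³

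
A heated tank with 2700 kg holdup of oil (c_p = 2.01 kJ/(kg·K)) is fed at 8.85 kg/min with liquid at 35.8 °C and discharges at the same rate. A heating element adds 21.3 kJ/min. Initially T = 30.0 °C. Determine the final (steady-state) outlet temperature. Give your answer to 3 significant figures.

37.0 °C

Energy balance: M c_p dT/dt = ṁ c_p (T_in − T) + 21.3.
At steady state dT/dt = 0 ⇒ T_ss = T_in + Q̇/(ṁ c_p) = 35.8 + 21.3/(8.85·2.01) = 36.997 °C.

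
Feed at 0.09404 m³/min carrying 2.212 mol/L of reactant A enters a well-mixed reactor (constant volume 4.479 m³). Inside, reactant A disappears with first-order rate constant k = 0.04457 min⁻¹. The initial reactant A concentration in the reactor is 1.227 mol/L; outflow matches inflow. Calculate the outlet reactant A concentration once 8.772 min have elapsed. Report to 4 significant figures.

1.000 mol/L

Species balance: V dC/dt = Q C_in − Q C − k V C.
This is linear with rate a = Q/V + k = 0.0655658 min⁻¹.
C_ss = Q C_in/(Q + kV) = 0.708336 mol/L; C(t) = C_ss + (C₀ − C_ss) e^(−a t).
C(8.772) = 0.708336 + (0.518664)·e^(−0.0655658·8.772) = 0.708336 + (0.518664)·0.562625 = 1.00015 mol/L.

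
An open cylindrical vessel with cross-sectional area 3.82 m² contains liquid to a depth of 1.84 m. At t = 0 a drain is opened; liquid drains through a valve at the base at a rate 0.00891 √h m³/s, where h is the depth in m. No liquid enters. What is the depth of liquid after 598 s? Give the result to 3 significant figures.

0.434 m

A dh/dt = −Q_out = −0.00891 √h.
This is separable: 2 d(√h)/dt = −0.00891/A, so √h = √h₀ − (0.00891/(2A)) t.
√h = √1.84 − 0.00891·598/(2·3.82) = 1.3565 − 0.69741 = 0.65906.
h = 0.65906² = 0.43436 m.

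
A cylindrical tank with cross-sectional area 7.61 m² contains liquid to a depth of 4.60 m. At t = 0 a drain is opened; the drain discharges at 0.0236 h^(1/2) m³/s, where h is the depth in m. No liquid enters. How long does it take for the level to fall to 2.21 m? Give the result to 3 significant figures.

With no inflow, A dh/dt = −0.0236 √h.
This is separable: 2 d(√h)/dt = −0.0236/A, so √h = √h₀ − (0.0236/(2A)) t.
t = 2A(√h₀ − √h)/0.0236 = 2·7.61·(√4.60 − √2.21)/0.0236
  = 15.220 × (2.1448 − 1.4866) / 0.0236 = 424.45 s.

424 s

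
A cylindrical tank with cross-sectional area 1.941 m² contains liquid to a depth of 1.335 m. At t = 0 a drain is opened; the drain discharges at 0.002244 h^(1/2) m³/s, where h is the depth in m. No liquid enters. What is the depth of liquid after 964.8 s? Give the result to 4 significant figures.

Mass balance (ρ constant): A dh/dt = −0.002244 √h.
This is separable: 2 d(√h)/dt = −0.002244/A, so √h = √h₀ − (0.002244/(2A)) t.
√h = √1.335 − 0.002244·964.8/(2·1.941) = 1.15542 − 0.557705 = 0.597717.
h = 0.597717² = 0.357265 m.

0.3573 m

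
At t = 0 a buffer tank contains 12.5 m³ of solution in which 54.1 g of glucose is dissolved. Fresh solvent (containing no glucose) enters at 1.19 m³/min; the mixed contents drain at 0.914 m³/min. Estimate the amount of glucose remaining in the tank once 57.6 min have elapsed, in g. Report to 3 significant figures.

Let m(t) be the amount of glucose. Volume: V(t) = V₀ + (Q_in − Q_out) t = 12.5 + 0.27600 t; V(57.6) = 28.398 m³.
Species balance (pure solvent in): dm/dt = −Q_out · m/V(t).
Separate: dm/m = −Q_out dt/V(t) ⇒ ln(m/m₀) = −(Q_out/(Q_in−Q_out)) ln(V/V₀).
m = m₀ (V₀/V)^(Q_out/(Q_in−Q_out)) = 54.1 × (12.5/28.398)^(3.3116) = 3.5730 g.

3.57 g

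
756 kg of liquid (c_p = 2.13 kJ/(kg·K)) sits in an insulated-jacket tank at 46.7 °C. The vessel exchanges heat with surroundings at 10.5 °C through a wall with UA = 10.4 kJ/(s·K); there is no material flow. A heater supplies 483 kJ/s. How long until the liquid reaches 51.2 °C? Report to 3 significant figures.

Heat balance on the well-mixed liquid: M c_p dT/dt = −UA(T − T_amb) + Q̇.
τ = M c_p/UA = 154.83 s; T_ss = T_amb + Q̇/UA = 10.5 + 483/10.4 = 56.942 °C.
T(t) = T_ss + (T₀ − T_ss)e^(−t/τ); set T = 51.2:
t = −τ ln[(T − T_ss)/(T₀ − T_ss)] = −154.83 · ln(0.56065) = 89.597 s.

89.6 s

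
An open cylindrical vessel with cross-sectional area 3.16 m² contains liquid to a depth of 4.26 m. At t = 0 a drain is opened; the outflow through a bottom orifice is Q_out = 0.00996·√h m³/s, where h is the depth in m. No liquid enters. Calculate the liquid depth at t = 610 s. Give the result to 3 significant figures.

1.22 m

Accumulation of liquid (constant cross-section A): A dh/dt = −0.00996 √h.
∫ h^(−1/2) dh = −(0.00996/A) ∫ dt, giving 2√h = 2√h₀ − (0.00996/A) t.
√h = √4.26 − 0.00996·610/(2·3.16) = 2.0640 − 0.96133 = 1.1026.
h = 1.1026² = 1.2158 m.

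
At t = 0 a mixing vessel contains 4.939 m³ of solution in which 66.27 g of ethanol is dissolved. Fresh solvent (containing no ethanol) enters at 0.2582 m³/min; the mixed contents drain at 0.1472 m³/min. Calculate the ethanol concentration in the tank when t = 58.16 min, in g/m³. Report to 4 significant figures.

1.919 g/m³

Total volume: dV/dt = Q_in − Q_out = 0.111000 m³/min, so V(t) = 4.939 + 0.111000 t and V(58.16) = 11.3948 m³.
No ethanol enters, so dm/dt = −Q_out · (m/V).
dm/m = −Q_out dt/(V₀ + 0.111000 t); integrating gives ln(m/m₀) = −(Q_out/(Q_in−Q_out)) ln(V/V₀).
m = m₀ (V₀/V)^(Q_out/(Q_in−Q_out)) = 66.27 × (4.939/11.3948)^(1.32613) = 21.8698 g.
C = m/V = 21.8698/11.3948 = 1.91929 g/m³.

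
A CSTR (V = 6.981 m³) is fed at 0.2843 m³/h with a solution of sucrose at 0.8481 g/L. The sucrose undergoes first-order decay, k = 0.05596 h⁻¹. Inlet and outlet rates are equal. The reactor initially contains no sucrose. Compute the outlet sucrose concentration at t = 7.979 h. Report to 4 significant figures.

Accumulation = in − out − consumed: V dC/dt = Q C_in − Q C − k V C.
dC/dt = (Q/V) C_in − (Q/V + k) C; effective rate a = Q/V + k = 0.0407248 + 0.05596 = 0.0966848 h⁻¹.
C_ss = Q C_in/(Q + kV) = 0.357230 g/L; C(t) = C_ss + (C₀ − C_ss) e^(−a t).
C(7.979) = 0.357230 + (-0.357230)·e^(−0.0966848·7.979) = 0.357230 + (-0.357230)·0.462343 = 0.192067 g/L.

0.1921 g/L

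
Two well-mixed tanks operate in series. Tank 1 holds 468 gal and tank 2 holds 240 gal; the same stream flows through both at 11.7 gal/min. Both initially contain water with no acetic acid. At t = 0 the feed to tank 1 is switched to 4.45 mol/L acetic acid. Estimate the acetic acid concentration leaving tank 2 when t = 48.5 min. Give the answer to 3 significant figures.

2.17 mol/L

Species balance on tank i: dCᵢ/dt = (Cᵢ₋₁ − Cᵢ)/τᵢ with τᵢ = Vᵢ/Q.
τ₁ = 468/11.7 = 40.000 min; τ₂ = 240/11.7 = 20.513 min.
Tank 1: C₁ = C_in(1 − e^(−t/τ₁)). Tank 2 (τ₁ ≠ τ₂): C₂ = C_in[1 − (τ₁ e^(−t/τ₁) − τ₂ e^(−t/τ₂))/(τ₁ − τ₂)].
At t = 48.5: e^(−t/τ₁) = 0.29745, e^(−t/τ₂) = 0.094008.
C₂ = 4.45·[1 − (40.000·0.29745 − 20.513·0.094008)/(19.487)] = 4.45·0.48839 = 2.1734 mol/L.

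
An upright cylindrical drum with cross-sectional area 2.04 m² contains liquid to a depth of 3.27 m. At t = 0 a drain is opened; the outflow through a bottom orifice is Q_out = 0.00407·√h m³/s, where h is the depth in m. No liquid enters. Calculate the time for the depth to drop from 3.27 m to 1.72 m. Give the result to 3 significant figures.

498 s

With no inflow, A dh/dt = −0.00407 √h.
∫ h^(−1/2) dh = −(0.00407/A) ∫ dt, giving 2√h = 2√h₀ − (0.00407/A) t.
t = 2A(√h₀ − √h)/0.00407 = 2·2.04·(√3.27 − √1.72)/0.00407
  = 4.0800 × (1.8083 − 1.3115) / 0.00407 = 498.05 s.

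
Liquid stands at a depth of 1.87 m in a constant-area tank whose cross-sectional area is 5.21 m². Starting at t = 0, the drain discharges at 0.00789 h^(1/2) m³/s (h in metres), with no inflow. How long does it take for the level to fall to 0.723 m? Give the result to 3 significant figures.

683 s

A dh/dt = −Q_out = −0.00789 √h.
This is separable: 2 d(√h)/dt = −0.00789/A, so √h = √h₀ − (0.00789/(2A)) t.
t = 2A(√h₀ − √h)/0.00789 = 2·5.21·(√1.87 − √0.723)/0.00789
  = 10.420 × (1.3675 − 0.85029) / 0.00789 = 683.03 s.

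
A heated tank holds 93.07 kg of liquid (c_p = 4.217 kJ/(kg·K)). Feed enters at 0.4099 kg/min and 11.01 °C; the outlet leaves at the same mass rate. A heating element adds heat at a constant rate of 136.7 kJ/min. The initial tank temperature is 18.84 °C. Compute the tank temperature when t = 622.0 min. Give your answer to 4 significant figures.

M c_p dT/dt = ṁ c_p (T_in − T) + Q̇.
Rearrange: dT/dt = (T_ss − T)/τ with τ = M/ṁ = 227.055 min and T_ss = T_in + Q̇/(ṁ c_p) = 90.0937 °C.
Integrating: T(t) = T_ss + (T₀ − T_ss) e^(−t/τ).
T(622.0) = 90.0937 + (-71.2537)·e^(−622.0/227.055) = 90.0937 + (-71.2537)·0.0646078 = 85.4902 °C.

85.49 °C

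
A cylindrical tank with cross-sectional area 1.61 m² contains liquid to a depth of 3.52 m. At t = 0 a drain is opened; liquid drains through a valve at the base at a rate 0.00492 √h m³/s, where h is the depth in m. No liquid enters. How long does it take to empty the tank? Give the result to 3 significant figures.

A dh/dt = −Q_out = −0.00492 √h.
Separate and integrate: 2(√h − √h₀) = −(0.00492/A) t.
Set h = 0: 2√h₀ = (0.00492/A) t_empty ⇒ t_empty = 2A√h₀/0.00492.
t_empty = 2·1.61·√3.52/0.00492 = 3.2200·1.8762/0.00492 = 1227.9 s.

1230 s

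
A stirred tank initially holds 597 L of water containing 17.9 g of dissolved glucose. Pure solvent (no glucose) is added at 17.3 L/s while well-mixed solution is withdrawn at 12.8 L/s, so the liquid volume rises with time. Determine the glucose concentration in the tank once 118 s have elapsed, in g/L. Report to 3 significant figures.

0.00260 g/L

Let m(t) be the amount of glucose. Volume: V(t) = V₀ + (Q_in − Q_out) t = 597 + 4.5000 t; V(118) = 1128.0 L.
Species balance (pure solvent in): dm/dt = −Q_out · m/V(t).
dm/m = −Q_out dt/(V₀ + 4.5000 t); integrating gives ln(m/m₀) = −(Q_out/(Q_in−Q_out)) ln(V/V₀).
m = m₀ (V₀/V)^(Q_out/(Q_in−Q_out)) = 17.9 × (597/1128.0)^(2.8444) = 2.9298 g.
C = m/V = 2.9298/1128.0 = 0.0025973 g/L.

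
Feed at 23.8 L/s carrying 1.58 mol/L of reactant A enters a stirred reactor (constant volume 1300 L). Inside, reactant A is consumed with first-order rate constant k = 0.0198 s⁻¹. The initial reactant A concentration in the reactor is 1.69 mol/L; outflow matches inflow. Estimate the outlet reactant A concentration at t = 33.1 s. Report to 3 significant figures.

1.02 mol/L

V dC/dt = Q(C_in − C) − k V C.
dC/dt = (Q/V) C_in − (Q/V + k) C; effective rate a = Q/V + k = 0.018308 + 0.0198 = 0.038108 s⁻¹.
C_ss = Q C_in/(Q + kV) = 0.75906 mol/L; C(t) = C_ss + (C₀ − C_ss) e^(−a t).
C(33.1) = 0.75906 + (0.93094)·e^(−0.038108·33.1) = 0.75906 + (0.93094)·0.28327 = 1.0228 mol/L.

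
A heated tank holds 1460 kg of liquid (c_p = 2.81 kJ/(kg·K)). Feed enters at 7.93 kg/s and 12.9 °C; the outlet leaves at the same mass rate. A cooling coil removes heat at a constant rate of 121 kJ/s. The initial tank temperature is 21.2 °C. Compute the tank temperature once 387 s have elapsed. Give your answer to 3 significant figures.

M c_p dT/dt = ṁ c_p (T_in − T) − Q̇.
τ = M/ṁ = 184.11 s; T_ss = T_in − Q̇/(ṁ c_p) = 12.9 − 121/(7.93·2.81) = 7.4699 °C.
Integrating: T(t) = T_ss + (T₀ − T_ss) e^(−t/τ).
T(387) = 7.4699 + (13.730)·e^(−387/184.11) = 7.4699 + (13.730)·0.12221 = 9.1479 °C.

9.15 °C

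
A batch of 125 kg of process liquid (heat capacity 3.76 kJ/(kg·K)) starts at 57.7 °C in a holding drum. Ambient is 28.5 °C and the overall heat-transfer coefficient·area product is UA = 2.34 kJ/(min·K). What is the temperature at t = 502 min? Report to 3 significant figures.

Lumped-capacitance energy balance: M c_p dT/dt = UA(T_amb − T).
dT/dt = (T_ss − T)/τ with T_ss = T_amb = 28.500 °C, τ = M c_p/UA = 125·3.76/2.34 = 200.85 min.
This is linear first-order; T(t) = T_ss + (T₀ − T_ss) e^(−t/τ).
T(502) = 28.500 + (29.200)·0.082141 = 30.899 °C.

30.9 °C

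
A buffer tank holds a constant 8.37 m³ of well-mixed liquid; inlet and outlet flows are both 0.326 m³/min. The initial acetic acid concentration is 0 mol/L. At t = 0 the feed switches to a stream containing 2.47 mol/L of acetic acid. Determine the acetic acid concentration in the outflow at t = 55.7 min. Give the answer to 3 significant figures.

2.19 mol/L

Species balance on the tank: V dC/dt = Q(C_in − C).
Time constant τ = V/Q = 8.37/0.326 = 25.675 min.
This is linear first-order; C(t) = C_in + (C₀ − C_in) e^(−t/τ).
C(55.7) = 2.47 + (0 − 2.47)·e^(−55.7/25.675) = 2.47 + (-2.4700)·0.11424 = 2.1878 mol/L.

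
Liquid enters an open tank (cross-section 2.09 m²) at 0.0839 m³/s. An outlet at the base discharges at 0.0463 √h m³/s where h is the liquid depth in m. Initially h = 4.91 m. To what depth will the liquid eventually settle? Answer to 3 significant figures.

Level balance: A dh/dt = 0.0839 − 0.0463 √h. Setting dh/dt = 0:
Q_in = 0.0463 √h_ss ⇒ √h_ss = 0.0839/0.0463 = 1.8121.
h_ss = 1.8121² = 3.2837 m. (Since h₀ = 4.91 m > h_ss, the level will fall toward this value.)

3.28 m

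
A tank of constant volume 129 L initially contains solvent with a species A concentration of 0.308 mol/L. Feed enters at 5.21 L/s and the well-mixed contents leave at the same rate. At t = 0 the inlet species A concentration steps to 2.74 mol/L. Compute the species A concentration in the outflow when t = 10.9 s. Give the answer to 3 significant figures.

Species balance on the tank: V dC/dt = Q(C_in − C).
Rewrite as dC/dt + C/τ = C_in/τ, τ = V/Q = 24.760 s.
Integrating: C(t) = C_in + (C₀ − C_in) e^(−t/τ).
C(10.9) = 2.74 + (0.308 − 2.74)·e^(−10.9/24.760) = 2.74 + (-2.4320)·0.64389 = 1.1741 mol/L.

1.17 mol/L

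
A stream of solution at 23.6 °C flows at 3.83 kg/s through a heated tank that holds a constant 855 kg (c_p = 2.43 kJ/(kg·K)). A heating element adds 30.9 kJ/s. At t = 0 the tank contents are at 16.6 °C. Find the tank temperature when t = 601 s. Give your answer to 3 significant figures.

26.2 °C

Heat balance on the well-mixed liquid: M c_p dT/dt = ṁ c_p (T_in − T) + 30.9.
Rearrange: dT/dt = (T_ss − T)/τ with τ = M/ṁ = 223.24 s and T_ss = T_in + Q̇/(ṁ c_p) = 26.920 °C.
Integrating: T(t) = T_ss + (T₀ − T_ss) e^(−t/τ).
T(601) = 26.920 + (-10.320)·e^(−601/223.24) = 26.920 + (-10.320)·0.067732 = 26.221 °C.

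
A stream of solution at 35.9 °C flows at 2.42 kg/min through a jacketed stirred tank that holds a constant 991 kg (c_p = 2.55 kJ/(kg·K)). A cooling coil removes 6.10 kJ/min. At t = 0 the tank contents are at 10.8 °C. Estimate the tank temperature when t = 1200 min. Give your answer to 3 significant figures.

Heat balance on the well-mixed liquid: M c_p dT/dt = ṁ c_p (T_in − T) − 6.10.
Rearrange: dT/dt = (T_ss − T)/τ with τ = M/ṁ = 409.50 min and T_ss = T_in − Q̇/(ṁ c_p) = 34.912 °C.
This is linear first-order; T(t) = T_ss + (T₀ − T_ss) e^(−t/τ).
T(1200) = 34.912 + (-24.112)·e^(−1200/409.50) = 34.912 + (-24.112)·0.053377 = 33.625 °C.

33.6 °C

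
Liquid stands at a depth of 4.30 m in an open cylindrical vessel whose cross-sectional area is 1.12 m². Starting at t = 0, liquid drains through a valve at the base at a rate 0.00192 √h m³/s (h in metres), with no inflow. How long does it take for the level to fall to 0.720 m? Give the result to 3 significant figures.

1430 s

Mass balance (ρ constant): A dh/dt = −0.00192 √h.
∫ h^(−1/2) dh = −(0.00192/A) ∫ dt, giving 2√h = 2√h₀ − (0.00192/A) t.
t = 2A(√h₀ − √h)/0.00192 = 2·1.12·(√4.30 − √0.720)/0.00192
  = 2.2400 × (2.0736 − 0.84853) / 0.00192 = 1429.3 s.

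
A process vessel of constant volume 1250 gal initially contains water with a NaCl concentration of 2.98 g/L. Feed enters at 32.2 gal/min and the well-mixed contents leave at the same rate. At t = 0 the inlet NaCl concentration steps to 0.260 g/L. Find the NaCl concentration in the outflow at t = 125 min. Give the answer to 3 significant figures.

0.369 g/L

Species balance on the tank: V dC/dt = Q(C_in − C).
Rewrite as dC/dt + C/τ = C_in/τ, τ = V/Q = 38.820 min.
C approaches C_in exponentially: C(t) = C_in + (C₀ − C_in) e^(−t/τ).
C(125) = 0.260 + (2.98 − 0.260)·e^(−125/38.820) = 0.260 + (2.7200)·0.039955 = 0.36868 g/L.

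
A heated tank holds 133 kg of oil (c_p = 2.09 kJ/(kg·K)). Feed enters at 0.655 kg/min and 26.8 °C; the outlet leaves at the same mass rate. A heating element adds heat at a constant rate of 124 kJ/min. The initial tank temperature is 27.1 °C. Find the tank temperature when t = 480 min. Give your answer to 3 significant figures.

Heat balance on the well-mixed liquid: M c_p dT/dt = ṁ c_p (T_in − T) + 124.
τ = M/ṁ = 203.05 min; T_ss = T_in + Q̇/(ṁ c_p) = 26.8 + 124/(0.655·2.09) = 117.38 °C.
Solution: T(t) = T_ss + (T₀ − T_ss) e^(−t/τ).
T(480) = 117.38 + (-90.280)·e^(−480/203.05) = 117.38 + (-90.280)·0.094052 = 108.89 °C.

109 °C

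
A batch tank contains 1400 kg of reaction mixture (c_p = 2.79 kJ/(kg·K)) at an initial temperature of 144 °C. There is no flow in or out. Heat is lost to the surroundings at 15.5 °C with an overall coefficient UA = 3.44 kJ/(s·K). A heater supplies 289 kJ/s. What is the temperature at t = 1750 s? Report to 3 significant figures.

Heat balance on the well-mixed liquid: M c_p dT/dt = −UA(T − T_amb) + Q̇.
dT/dt = (T_ss − T)/τ with T_ss = T_amb + Q̇/UA = 15.5 + 289/3.44 = 99.512 °C, τ = M c_p/UA = 1400·2.79/3.44 = 1135.5 s.
T approaches T_ss exponentially: T(t) = T_ss + (T₀ − T_ss) e^(−t/τ).
T(1750) = 99.512 + (44.488)·0.21412 = 109.04 °C.

109 °C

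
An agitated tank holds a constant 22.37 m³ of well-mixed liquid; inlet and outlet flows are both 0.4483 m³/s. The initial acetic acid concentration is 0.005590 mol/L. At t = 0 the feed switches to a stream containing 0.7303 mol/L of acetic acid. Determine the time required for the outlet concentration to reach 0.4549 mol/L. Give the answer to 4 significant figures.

48.28 s

Species balance: V dC/dt = Q(C_in − C) ⇒ τ = V/Q = 49.8996 s.
C(t) = C_in + (C₀ − C_in) e^(−t/τ). Set C = 0.4549 and solve for t:
e^(−t/τ) = (C − C_in)/(C₀ − C_in) = (0.4549 − 0.7303)/(0.005590 − 0.7303) = 0.380014
t = −τ ln(…) = 49.8996 × 0.967547 = 48.2802 s.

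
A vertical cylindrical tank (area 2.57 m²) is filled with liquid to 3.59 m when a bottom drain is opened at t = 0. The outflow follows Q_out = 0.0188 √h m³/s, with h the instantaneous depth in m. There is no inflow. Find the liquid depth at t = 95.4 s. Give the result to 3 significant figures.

A dh/dt = −Q_out = −0.0188 √h.
Separate and integrate: 2(√h − √h₀) = −(0.0188/A) t.
√h = √3.59 − 0.0188·95.4/(2·2.57) = 1.8947 − 0.34893 = 1.5458.
h = 1.5458² = 2.3895 m.

2.39 m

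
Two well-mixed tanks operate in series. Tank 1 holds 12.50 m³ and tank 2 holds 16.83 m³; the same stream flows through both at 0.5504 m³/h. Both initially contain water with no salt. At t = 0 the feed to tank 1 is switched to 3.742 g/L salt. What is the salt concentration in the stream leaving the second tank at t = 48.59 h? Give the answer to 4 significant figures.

Species balance on tank i: dCᵢ/dt = (Cᵢ₋₁ − Cᵢ)/τᵢ with τᵢ = Vᵢ/Q.
τ₁ = 12.50/0.5504 = 22.7108 h; τ₂ = 16.83/0.5504 = 30.5778 h.
Tank 1: C₁ = C_in(1 − e^(−t/τ₁)). Tank 2 (τ₁ ≠ τ₂): C₂ = C_in[1 − (τ₁ e^(−t/τ₁) − τ₂ e^(−t/τ₂))/(τ₁ − τ₂)].
At t = 48.59: e^(−t/τ₁) = 0.117712, e^(−t/τ₂) = 0.204117.
C₂ = 3.742·[1 − (22.7108·0.117712 − 30.5778·0.204117)/(-7.86701)] = 3.742·0.546447 = 2.04480 g/L.

2.045 g/L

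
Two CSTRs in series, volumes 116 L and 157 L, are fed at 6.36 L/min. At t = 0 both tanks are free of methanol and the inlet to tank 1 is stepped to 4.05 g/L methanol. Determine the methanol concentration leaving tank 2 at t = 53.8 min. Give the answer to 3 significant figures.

Species balance on tank i: dCᵢ/dt = (Cᵢ₋₁ − Cᵢ)/τᵢ with τᵢ = Vᵢ/Q.
τ₁ = 116/6.36 = 18.239 min; τ₂ = 157/6.36 = 24.686 min.
Tank 1: C₁ = C_in(1 − e^(−t/τ₁)). Tank 2 (τ₁ ≠ τ₂): C₂ = C_in[1 − (τ₁ e^(−t/τ₁) − τ₂ e^(−t/τ₂))/(τ₁ − τ₂)].
At t = 53.8: e^(−t/τ₁) = 0.052354, e^(−t/τ₂) = 0.11311.
C₂ = 4.05·[1 − (18.239·0.052354 − 24.686·0.11311)/(-6.4465)] = 4.05·0.71500 = 2.8958 g/L.

2.90 g/L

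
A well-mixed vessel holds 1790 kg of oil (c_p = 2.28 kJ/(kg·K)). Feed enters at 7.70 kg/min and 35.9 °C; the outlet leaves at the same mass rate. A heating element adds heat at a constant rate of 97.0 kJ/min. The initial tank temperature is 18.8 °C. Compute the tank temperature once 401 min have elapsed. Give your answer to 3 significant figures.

37.4 °C

First-law balance (no shaft work): M c_p dT/dt = ṁ c_p (T_in − T) + 97.0.
Rearrange: dT/dt = (T_ss − T)/τ with τ = M/ṁ = 232.47 min and T_ss = T_in + Q̇/(ṁ c_p) = 41.425 °C.
Integrating: T(t) = T_ss + (T₀ − T_ss) e^(−t/τ).
T(401) = 41.425 + (-22.625)·e^(−401/232.47) = 41.425 + (-22.625)·0.17818 = 37.394 °C.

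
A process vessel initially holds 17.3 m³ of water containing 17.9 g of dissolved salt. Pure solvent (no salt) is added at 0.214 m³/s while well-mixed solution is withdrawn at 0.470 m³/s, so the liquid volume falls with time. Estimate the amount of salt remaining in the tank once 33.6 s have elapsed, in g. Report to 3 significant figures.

5.07 g

Total volume: dV/dt = Q_in − Q_out = -0.25600 m³/s, so V(t) = 17.3 − 0.25600 t and V(33.6) = 8.6984 m³.
Species balance (pure solvent in): dm/dt = −Q_out · m/V(t).
dm/m = −Q_out dt/(V₀ − 0.25600 t); integrating gives ln(m/m₀) = −(Q_out/(Q_in−Q_out)) ln(V/V₀).
m = m₀ (V₀/V)^(Q_out/(Q_in−Q_out)) = 17.9 × (17.3/8.6984)^(-1.8359) = 5.0656 g.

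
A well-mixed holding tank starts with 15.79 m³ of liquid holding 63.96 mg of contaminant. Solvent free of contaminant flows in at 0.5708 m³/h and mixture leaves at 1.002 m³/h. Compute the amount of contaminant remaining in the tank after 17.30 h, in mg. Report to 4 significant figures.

Total volume: dV/dt = Q_in − Q_out = -0.431200 m³/h, so V(t) = 15.79 − 0.431200 t and V(17.30) = 8.33024 m³.
No contaminant enters, so dm/dt = −Q_out · (m/V).
dm/m = −Q_out dt/(V₀ − 0.431200 t); integrating gives ln(m/m₀) = −(Q_out/(Q_in−Q_out)) ln(V/V₀).
m = m₀ (V₀/V)^(Q_out/(Q_in−Q_out)) = 63.96 × (15.79/8.33024)^(-2.32375) = 14.4726 mg.

14.47 mg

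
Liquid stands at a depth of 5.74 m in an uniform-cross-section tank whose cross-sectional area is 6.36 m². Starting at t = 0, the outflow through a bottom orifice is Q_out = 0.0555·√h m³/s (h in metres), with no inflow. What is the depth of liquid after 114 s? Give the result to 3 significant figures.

Unsteady balance on liquid volume: A dh/dt = −0.0555 √h.
This is separable: 2 d(√h)/dt = −0.0555/A, so √h = √h₀ − (0.0555/(2A)) t.
√h = √5.74 − 0.0555·114/(2·6.36) = 2.3958 − 0.49741 = 1.8984.
h = 1.8984² = 3.6040 m.

3.60 m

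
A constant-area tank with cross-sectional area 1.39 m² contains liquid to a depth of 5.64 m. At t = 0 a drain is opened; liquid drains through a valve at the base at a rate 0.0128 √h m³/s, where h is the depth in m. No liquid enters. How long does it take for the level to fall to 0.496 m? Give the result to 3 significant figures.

363 s

A dh/dt = −Q_out = −0.0128 √h.
Separate and integrate: 2(√h − √h₀) = −(0.0128/A) t.
t = 2A(√h₀ − √h)/0.0128 = 2·1.39·(√5.64 − √0.496)/0.0128
  = 2.7800 × (2.3749 − 0.70427) / 0.0128 = 362.83 s.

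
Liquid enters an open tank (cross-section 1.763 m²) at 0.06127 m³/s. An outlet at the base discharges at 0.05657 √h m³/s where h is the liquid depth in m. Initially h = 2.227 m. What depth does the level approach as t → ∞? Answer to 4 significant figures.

Mass balance (ρ constant): A dh/dt = Q_in − 0.05657 √h. At steady state dh/dt = 0:
Q_in = 0.05657 √h_ss ⇒ √h_ss = 0.06127/0.05657 = 1.08308.
h_ss = 1.08308² = 1.17307 m. (Since h₀ = 2.227 m > h_ss, the level will fall toward this value.)

1.173 m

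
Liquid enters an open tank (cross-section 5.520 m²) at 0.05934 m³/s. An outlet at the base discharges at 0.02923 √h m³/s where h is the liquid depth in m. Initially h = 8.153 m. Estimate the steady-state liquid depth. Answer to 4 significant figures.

A dh/dt = Q_in − 0.02923 √h. Steady state requires inflow = outflow:
Q_in = 0.02923 √h_ss ⇒ √h_ss = 0.05934/0.02923 = 2.03011.
h_ss = 2.03011² = 4.12133 m. (Since h₀ = 8.153 m > h_ss, the level will fall toward this value.)

4.121 m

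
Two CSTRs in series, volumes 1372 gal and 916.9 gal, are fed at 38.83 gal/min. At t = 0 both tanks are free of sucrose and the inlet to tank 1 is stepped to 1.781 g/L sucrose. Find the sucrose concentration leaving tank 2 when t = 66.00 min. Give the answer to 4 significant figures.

Time constants: τᵢ = Vᵢ/Q for each well-mixed tank.
τ₁ = 1372/38.83 = 35.3335 min; τ₂ = 916.9/38.83 = 23.6132 min.
Solving the cascade with C₁(0)=C₂(0)=0 gives C₂(t) = C_in[1 − (τ₁ e^(−t/τ₁) − τ₂ e^(−t/τ₂))/(τ₁ − τ₂)].
At t = 66.00: e^(−t/τ₁) = 0.154445, e^(−t/τ₂) = 0.0611119.
C₂ = 1.781·[1 − (35.3335·0.154445 − 23.6132·0.0611119)/(11.7203)] = 1.781·0.657514 = 1.17103 g/L.

1.171 g/L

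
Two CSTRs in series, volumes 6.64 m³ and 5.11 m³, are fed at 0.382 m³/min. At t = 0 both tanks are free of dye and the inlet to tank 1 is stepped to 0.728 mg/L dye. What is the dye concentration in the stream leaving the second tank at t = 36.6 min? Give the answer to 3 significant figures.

Time constants: τᵢ = Vᵢ/Q for each well-mixed tank.
τ₁ = 6.64/0.382 = 17.382 min; τ₂ = 5.11/0.382 = 13.377 min.
Solving the cascade with C₁(0)=C₂(0)=0 gives C₂(t) = C_in[1 − (τ₁ e^(−t/τ₁) − τ₂ e^(−t/τ₂))/(τ₁ − τ₂)].
At t = 36.6: e^(−t/τ₁) = 0.12177, e^(−t/τ₂) = 0.064826.
C₂ = 0.728·[1 − (17.382·0.12177 − 13.377·0.064826)/(4.0052)] = 0.728·0.68803 = 0.50089 mg/L.

0.501 mg/L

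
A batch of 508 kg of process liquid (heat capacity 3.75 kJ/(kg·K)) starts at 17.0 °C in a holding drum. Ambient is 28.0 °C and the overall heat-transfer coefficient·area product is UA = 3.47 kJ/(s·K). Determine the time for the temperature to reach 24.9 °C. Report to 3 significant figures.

695 s

Lumped-capacitance energy balance: M c_p dT/dt = UA(T_amb − T).
τ = M c_p/UA = 548.99 s; T_ss = T_amb = 28.000 °C.
T(t) = T_ss + (T₀ − T_ss)e^(−t/τ); set T = 24.9:
t = −τ ln[(T − T_ss)/(T₀ − T_ss)] = −548.99 · ln(0.28182) = 695.29 s.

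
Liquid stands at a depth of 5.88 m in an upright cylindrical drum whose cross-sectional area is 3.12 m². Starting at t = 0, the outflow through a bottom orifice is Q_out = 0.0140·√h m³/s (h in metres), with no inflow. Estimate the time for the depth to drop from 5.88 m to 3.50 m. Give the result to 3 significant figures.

247 s

With no inflow, A dh/dt = −0.0140 √h.
∫ h^(−1/2) dh = −(0.0140/A) ∫ dt, giving 2√h = 2√h₀ − (0.0140/A) t.
t = 2A(√h₀ − √h)/0.0140 = 2·3.12·(√5.88 − √3.50)/0.0140
  = 6.2400 × (2.4249 − 1.8708) / 0.0140 = 246.94 s.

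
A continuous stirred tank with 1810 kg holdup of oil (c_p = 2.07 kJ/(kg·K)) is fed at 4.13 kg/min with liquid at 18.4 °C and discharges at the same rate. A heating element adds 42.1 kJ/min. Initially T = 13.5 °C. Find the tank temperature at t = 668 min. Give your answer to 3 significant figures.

M c_p dT/dt = ṁ c_p (T_in − T) + Q̇.
τ = M/ṁ = 438.26 min; T_ss = T_in + Q̇/(ṁ c_p) = 18.4 + 42.1/(4.13·2.07) = 23.324 °C.
Integrating: T(t) = T_ss + (T₀ − T_ss) e^(−t/τ).
T(668) = 23.324 + (-9.8245)·e^(−668/438.26) = 23.324 + (-9.8245)·0.21779 = 21.185 °C.

21.2 °C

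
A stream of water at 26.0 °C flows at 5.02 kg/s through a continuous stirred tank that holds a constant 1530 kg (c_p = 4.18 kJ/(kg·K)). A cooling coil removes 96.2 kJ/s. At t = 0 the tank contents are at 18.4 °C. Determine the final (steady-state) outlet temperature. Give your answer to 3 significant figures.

M c_p dT/dt = ṁ c_p (T_in − T) − Q̇.
At steady state dT/dt = 0 ⇒ T_ss = T_in − Q̇/(ṁ c_p) = 26.0 − 96.2/(5.02·4.18) = 21.415 °C.

21.4 °C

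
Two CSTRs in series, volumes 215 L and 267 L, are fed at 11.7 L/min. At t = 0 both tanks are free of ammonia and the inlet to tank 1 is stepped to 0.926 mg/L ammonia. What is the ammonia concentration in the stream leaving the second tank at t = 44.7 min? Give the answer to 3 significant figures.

0.592 mg/L

Time constants: τᵢ = Vᵢ/Q for each well-mixed tank.
τ₁ = 215/11.7 = 18.376 min; τ₂ = 267/11.7 = 22.821 min.
Solving the cascade with C₁(0)=C₂(0)=0 gives C₂(t) = C_in[1 − (τ₁ e^(−t/τ₁) − τ₂ e^(−t/τ₂))/(τ₁ − τ₂)].
At t = 44.7: e^(−t/τ₁) = 0.087816, e^(−t/τ₂) = 0.14103.
C₂ = 0.926·[1 − (18.376·0.087816 − 22.821·0.14103)/(-4.4444)] = 0.926·0.63894 = 0.59166 mg/L.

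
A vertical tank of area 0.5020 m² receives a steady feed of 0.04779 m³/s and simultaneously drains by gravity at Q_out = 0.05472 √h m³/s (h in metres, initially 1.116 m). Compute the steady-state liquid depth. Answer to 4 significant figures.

0.7627 m

Mass balance (ρ constant): A dh/dt = Q_in − 0.05472 √h. At steady state dh/dt = 0:
Q_in = 0.05472 √h_ss ⇒ √h_ss = 0.04779/0.05472 = 0.873355.
h_ss = 0.873355² = 0.762749 m. (Since h₀ = 1.116 m > h_ss, the level will fall toward this value.)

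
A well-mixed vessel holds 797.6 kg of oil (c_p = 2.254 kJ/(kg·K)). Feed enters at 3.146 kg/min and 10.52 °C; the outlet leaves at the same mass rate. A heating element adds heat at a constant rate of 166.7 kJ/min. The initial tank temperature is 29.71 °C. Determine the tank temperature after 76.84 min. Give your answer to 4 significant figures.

30.84 °C

M c_p dT/dt = ṁ c_p (T_in − T) + Q̇.
Rearrange: dT/dt = (T_ss − T)/τ with τ = M/ṁ = 253.528 min and T_ss = T_in + Q̇/(ṁ c_p) = 34.0284 °C.
Integrating: T(t) = T_ss + (T₀ − T_ss) e^(−t/τ).
T(76.84) = 34.0284 + (-4.31839)·e^(−76.84/253.528) = 34.0284 + (-4.31839)·0.738538 = 30.8391 °C.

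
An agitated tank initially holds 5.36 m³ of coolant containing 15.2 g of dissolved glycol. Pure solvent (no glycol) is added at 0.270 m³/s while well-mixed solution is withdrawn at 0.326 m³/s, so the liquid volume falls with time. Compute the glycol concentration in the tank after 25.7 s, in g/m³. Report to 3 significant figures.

0.628 g/m³

Total volume: dV/dt = Q_in − Q_out = -0.056000 m³/s, so V(t) = 5.36 − 0.056000 t and V(25.7) = 3.9208 m³.
No glycol enters, so dm/dt = −Q_out · (m/V).
dm/m = −Q_out dt/(V₀ − 0.056000 t); integrating gives ln(m/m₀) = −(Q_out/(Q_in−Q_out)) ln(V/V₀).
m = m₀ (V₀/V)^(Q_out/(Q_in−Q_out)) = 15.2 × (5.36/3.9208)^(-5.8214) = 2.4624 g.
C = m/V = 2.4624/3.9208 = 0.62802 g/m³.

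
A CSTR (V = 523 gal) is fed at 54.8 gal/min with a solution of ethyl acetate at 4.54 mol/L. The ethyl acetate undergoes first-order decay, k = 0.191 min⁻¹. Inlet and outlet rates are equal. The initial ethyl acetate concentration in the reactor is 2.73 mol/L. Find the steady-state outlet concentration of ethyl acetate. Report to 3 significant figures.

1.61 mol/L

V dC/dt = Q(C_in − C) − k V C.
At steady state: 0 = Q C_in − (Q + kV) C_ss, so C_ss = Q C_in/(Q + kV).
C_ss = 54.8·4.54/(54.8 + 0.191·523) = 248.79/154.69 = 1.6083 mol/L.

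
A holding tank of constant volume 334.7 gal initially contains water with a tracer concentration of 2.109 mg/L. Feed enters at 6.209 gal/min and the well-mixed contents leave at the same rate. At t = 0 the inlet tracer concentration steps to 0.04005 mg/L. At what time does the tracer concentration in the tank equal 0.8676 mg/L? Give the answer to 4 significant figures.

Species balance: V dC/dt = Q(C_in − C) ⇒ τ = V/Q = 53.9056 min.
C(t) = C_in + (C₀ − C_in) e^(−t/τ). Set C = 0.8676 and solve for t:
e^(−t/τ) = (C − C_in)/(C₀ − C_in) = (0.8676 − 0.04005)/(2.109 − 0.04005) = 0.399985
t = −τ ln(…) = 53.9056 × 0.916327 = 49.3952 min.

49.40 min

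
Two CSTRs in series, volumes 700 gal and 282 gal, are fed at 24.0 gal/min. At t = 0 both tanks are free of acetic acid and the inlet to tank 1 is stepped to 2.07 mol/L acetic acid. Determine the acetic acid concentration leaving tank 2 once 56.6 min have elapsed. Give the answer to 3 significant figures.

1.58 mol/L

Time constants: τᵢ = Vᵢ/Q for each well-mixed tank.
τ₁ = 700/24.0 = 29.167 min; τ₂ = 282/24.0 = 11.750 min.
Tank 1: C₁ = C_in(1 − e^(−t/τ₁)). Tank 2 (τ₁ ≠ τ₂): C₂ = C_in[1 − (τ₁ e^(−t/τ₁) − τ₂ e^(−t/τ₂))/(τ₁ − τ₂)].
At t = 56.6: e^(−t/τ₁) = 0.14362, e^(−t/τ₂) = 0.0080909.
C₂ = 2.07·[1 − (29.167·0.14362 − 11.750·0.0080909)/(17.417)] = 2.07·0.76494 = 1.5834 mol/L.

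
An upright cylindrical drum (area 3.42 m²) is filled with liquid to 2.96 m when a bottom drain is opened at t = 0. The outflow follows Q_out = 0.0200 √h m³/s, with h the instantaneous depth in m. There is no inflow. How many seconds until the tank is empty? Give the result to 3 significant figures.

Volume balance on the tank: A dh/dt = −0.0200 √h.
This is separable: 2 d(√h)/dt = −0.0200/A, so √h = √h₀ − (0.0200/(2A)) t.
Tank is empty when √h = 0: t_empty = 2A√h₀/0.0200.
t_empty = 2·3.42·√2.96/0.0200 = 6.8400·1.7205/0.0200 = 588.40 s.

588 s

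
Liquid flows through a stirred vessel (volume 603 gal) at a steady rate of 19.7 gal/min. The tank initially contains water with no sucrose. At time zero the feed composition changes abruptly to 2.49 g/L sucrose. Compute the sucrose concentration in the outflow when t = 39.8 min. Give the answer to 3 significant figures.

1.81 g/L

Unsteady species balance (constant V, well mixed): V dC/dt = Q(C_in − C).
So dC/dt = (C_in − C)/τ with τ = V/Q = 603/19.7 = 30.609 min.
C approaches C_in exponentially: C(t) = C_in + (C₀ − C_in) e^(−t/τ).
C(39.8) = 2.49 + (0 − 2.49)·e^(−39.8/30.609) = 2.49 + (-2.4900)·0.27246 = 1.8116 g/L.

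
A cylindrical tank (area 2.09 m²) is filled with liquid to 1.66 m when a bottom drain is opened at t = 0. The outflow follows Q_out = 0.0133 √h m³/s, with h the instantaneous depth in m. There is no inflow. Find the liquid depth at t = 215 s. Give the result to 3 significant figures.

0.365 m

Mass balance (ρ constant): A dh/dt = −0.0133 √h.
∫ h^(−1/2) dh = −(0.0133/A) ∫ dt, giving 2√h = 2√h₀ − (0.0133/A) t.
√h = √1.66 − 0.0133·215/(2·2.09) = 1.2884 − 0.68409 = 0.60432.
h = 0.60432² = 0.36520 m.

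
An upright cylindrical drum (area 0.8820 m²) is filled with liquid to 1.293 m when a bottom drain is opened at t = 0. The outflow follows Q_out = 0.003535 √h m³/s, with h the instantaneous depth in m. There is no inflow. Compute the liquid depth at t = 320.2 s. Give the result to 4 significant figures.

Accumulation of liquid (constant cross-section A): A dh/dt = −0.003535 √h.
Separate and integrate: 2(√h − √h₀) = −(0.003535/A) t.
√h = √1.293 − 0.003535·320.2/(2·0.8820) = 1.13710 − 0.641671 = 0.495431.
h = 0.495431² = 0.245452 m.

0.2455 m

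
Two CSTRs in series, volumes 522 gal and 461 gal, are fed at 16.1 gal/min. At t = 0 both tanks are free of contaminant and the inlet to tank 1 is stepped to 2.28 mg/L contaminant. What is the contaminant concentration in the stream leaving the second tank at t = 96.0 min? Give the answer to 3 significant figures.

Each tank obeys Vᵢ dCᵢ/dt = Q(Cᵢ₋₁ − Cᵢ), so τᵢ = Vᵢ/Q.
τ₁ = 522/16.1 = 32.422 min; τ₂ = 461/16.1 = 28.634 min.
Tank 1: C₁ = C_in(1 − e^(−t/τ₁)). Tank 2 (τ₁ ≠ τ₂): C₂ = C_in[1 − (τ₁ e^(−t/τ₁) − τ₂ e^(−t/τ₂))/(τ₁ − τ₂)].
At t = 96.0: e^(−t/τ₁) = 0.051771, e^(−t/τ₂) = 0.034989.
C₂ = 2.28·[1 − (32.422·0.051771 − 28.634·0.034989)/(3.7888)] = 2.28·0.82140 = 1.8728 mg/L.

1.87 mg/L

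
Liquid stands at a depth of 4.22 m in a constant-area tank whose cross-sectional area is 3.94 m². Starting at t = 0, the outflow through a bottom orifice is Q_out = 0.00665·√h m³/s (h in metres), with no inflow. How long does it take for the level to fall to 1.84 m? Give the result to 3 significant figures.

827 s

A dh/dt = −Q_out = −0.00665 √h.
∫ h^(−1/2) dh = −(0.00665/A) ∫ dt, giving 2√h = 2√h₀ − (0.00665/A) t.
t = 2A(√h₀ − √h)/0.00665 = 2·3.94·(√4.22 − √1.84)/0.00665
  = 7.8800 × (2.0543 − 1.3565) / 0.00665 = 826.86 s.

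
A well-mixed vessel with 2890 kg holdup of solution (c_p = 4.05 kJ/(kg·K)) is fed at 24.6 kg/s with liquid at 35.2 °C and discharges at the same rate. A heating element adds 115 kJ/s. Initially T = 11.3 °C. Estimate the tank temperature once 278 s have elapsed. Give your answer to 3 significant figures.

34.0 °C

Heat balance on the well-mixed liquid: M c_p dT/dt = ṁ c_p (T_in − T) + 115.
τ = M/ṁ = 117.48 s; T_ss = T_in + Q̇/(ṁ c_p) = 35.2 + 115/(24.6·4.05) = 36.354 °C.
T approaches T_ss exponentially: T(t) = T_ss + (T₀ − T_ss) e^(−t/τ).
T(278) = 36.354 + (-25.054)·e^(−278/117.48) = 36.354 + (-25.054)·0.093821 = 34.004 °C.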